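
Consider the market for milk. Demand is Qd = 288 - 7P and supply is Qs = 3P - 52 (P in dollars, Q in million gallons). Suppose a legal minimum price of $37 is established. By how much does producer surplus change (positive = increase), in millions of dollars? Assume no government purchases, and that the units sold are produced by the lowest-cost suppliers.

Without the control the market clears where 288 - 7P = 3P - 52, i.e. P* = 34 and Q* = 50.
The floor of 37 is above the equilibrium price 34, so it binds.
At P = 37: Qd = 288 - 7·37 = 29 and Qs = 3·37 - 52 = 59.
Producer surplus without the control is ½ · (34 - 52/3) · 50 = 1250/3.
With the floor, 29 units are sold at 37. The supply price at Q = 29 is 27, so PS = ½ · [(37 - 52/3) + (37 - 27)] · 29 = 2581/6.
Change in producer surplus = 2581/6 - 1250/3 = 13.5.

13.5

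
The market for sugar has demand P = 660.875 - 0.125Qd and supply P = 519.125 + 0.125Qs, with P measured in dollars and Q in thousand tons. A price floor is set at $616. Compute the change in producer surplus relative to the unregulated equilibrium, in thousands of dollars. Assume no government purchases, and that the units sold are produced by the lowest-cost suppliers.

Rearranging demand gives Qd = 5287 - 8P; rearranging supply gives Qs = 8P - 4153. Setting quantity demanded equal to quantity supplied, 5287 - 8P = 8P - 4153, gives P* = 590 and Q* = 567.
The floor of 616 is above the equilibrium price 590, so it binds.
At P = 616: Qd = 5287 - 8·616 = 359 and Qs = 8·616 - 4153 = 775.
Producer surplus without the control is ½ · (590 - 519.125) · 567 = 20093.0625.
With the floor, 359 units are sold at 616. The supply price at Q = 359 is 564, so PS = ½ · [(616 - 519.125) + (616 - 564)] · 359 = 26723.0625.
Change in producer surplus = 26723.0625 - 20093.0625 = 6630.

6630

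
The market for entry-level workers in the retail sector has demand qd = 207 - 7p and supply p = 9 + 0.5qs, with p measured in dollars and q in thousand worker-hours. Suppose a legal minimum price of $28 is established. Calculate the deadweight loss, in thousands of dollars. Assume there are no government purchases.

141.75

Rearranging supply gives qs = 2p - 18. Equilibrium: 207 - 7p = 2p - 18, so 225 = 9p and p* = 25, q* = 32.
Since 28 > 25, the floor is binding.
At p = 28: qd = 207 - 7·28 = 11 and qs = 2·28 - 18 = 38.
Quantity traded falls to 11. At q = 11 the demand price is (207 - 11)/7 = 28 and the supply price is (18 + 11)/2 = 14.5.
Deadweight loss = ½ · (28 - 14.5) · (32 - 11) = ½ · 13.5 · 21 = 141.75.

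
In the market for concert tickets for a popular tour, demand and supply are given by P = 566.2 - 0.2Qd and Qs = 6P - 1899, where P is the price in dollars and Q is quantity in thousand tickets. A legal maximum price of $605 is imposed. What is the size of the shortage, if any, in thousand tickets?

0

Rearranging demand gives Qd = 2831 - 5P. Without the control the market clears where 2831 - 5P = 6P - 1899, i.e. P* = 430 and Q* = 681.
Since 605 is above P* = 430, the ceiling does not bind and the free-market outcome prevails.
Since the control does not bind, there is no shortage.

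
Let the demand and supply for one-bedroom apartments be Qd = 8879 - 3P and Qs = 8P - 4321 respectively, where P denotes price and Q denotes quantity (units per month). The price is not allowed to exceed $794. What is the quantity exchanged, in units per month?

2031

Without the control the market clears where 8879 - 3P = 8P - 4321, i.e. P* = 1200 and Q* = 5279.
Since 794 < 1200, the ceiling is binding.
At P = 794: Qd = 8879 - 3·794 = 6497 and Qs = 8·794 - 4321 = 2031.
The quantity actually transacted is the short side, supply: 2031.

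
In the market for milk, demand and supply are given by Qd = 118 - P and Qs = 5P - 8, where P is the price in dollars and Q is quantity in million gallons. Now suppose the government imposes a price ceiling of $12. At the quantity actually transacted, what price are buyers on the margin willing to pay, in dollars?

Equilibrium: 118 - P = 5P - 8, so 126 = 6P and P* = 21, Q* = 97.
Since 12 < 21, the ceiling is binding.
At P = 12: Qd = 118 - 12 = 106 and Qs = 5·12 - 8 = 52.
Only 52 units reach the market. On the demand curve, the marginal buyer's willingness to pay at Q = 52 is (118 - 52) = 66.

66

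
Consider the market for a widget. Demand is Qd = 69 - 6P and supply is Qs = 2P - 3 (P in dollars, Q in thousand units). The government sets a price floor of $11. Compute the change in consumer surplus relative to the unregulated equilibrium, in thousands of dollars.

-18

In a free market, 69 - 6P = 2P - 3 gives the equilibrium P* = 9, Q* = 15.
Since 11 > 9, the floor is binding.
At P = 11: Qd = 69 - 6·11 = 3 and Qs = 2·11 - 3 = 19.
Consumer surplus without the control is ½ · (11.5 - 9) · 15 = 18.75.
With the floor, consumers buy 3 units at 11, so CS = ½ · (11.5 - 11) · 3 = 0.75.
Change in consumer surplus = 0.75 - 18.75 = -18.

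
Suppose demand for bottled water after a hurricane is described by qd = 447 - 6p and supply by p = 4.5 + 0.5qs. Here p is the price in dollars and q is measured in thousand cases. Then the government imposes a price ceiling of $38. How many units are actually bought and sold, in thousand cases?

67

Rearranging supply gives qs = 2p - 9. Without the control the market clears where 447 - 6p = 2p - 9, i.e. p* = 57 and q* = 105.
Since 38 < 57, the ceiling is binding.
At p = 38: qd = 447 - 6·38 = 219 and qs = 2·38 - 9 = 67.
The quantity actually transacted is the short side, supply: 67.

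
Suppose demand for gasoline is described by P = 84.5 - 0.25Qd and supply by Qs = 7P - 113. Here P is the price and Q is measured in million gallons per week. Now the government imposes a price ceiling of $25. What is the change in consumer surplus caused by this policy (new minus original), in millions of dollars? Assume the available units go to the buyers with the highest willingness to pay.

-576

Rearranging demand gives Qd = 338 - 4P. Equilibrium: 338 - 4P = 7P - 113, so 451 = 11P and P* = 41, Q* = 174.
Since 25 < 41, the ceiling is binding.
At P = 25: Qd = 338 - 4·25 = 238 and Qs = 7·25 - 113 = 62.
Consumer surplus without the control is ½ · (84.5 - 41) · 174 = 3784.5.
With the ceiling, 62 units are sold at 25 (assume they go to the highest-value buyers). The demand price at Q = 62 is 69, so CS = ½ · [(84.5 - 25) + (69 - 25)] · 62 = 3208.5.
Change in consumer surplus = 3208.5 - 3784.5 = -576.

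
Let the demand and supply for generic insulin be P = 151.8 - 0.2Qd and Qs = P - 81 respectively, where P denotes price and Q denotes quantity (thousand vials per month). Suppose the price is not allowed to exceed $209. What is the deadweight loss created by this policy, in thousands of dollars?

0

Rearranging demand gives Qd = 759 - 5P. Equilibrium: 759 - 5P = P - 81, so 840 = 6P and P* = 140, Q* = 59.
Since 209 is above P* = 140, the ceiling does not bind and the free-market outcome prevails.
Since the control does not bind, no trades are prevented and deadweight loss is zero.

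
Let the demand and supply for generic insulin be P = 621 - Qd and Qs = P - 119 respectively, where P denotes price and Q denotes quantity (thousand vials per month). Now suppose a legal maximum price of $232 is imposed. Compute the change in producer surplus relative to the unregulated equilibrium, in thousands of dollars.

-25116

Rearranging demand gives Qd = 621 - P. Equilibrium: 621 - P = P - 119, so 740 = 2P and P* = 370, Q* = 251.
Because the ceiling (232) lies below the market-clearing price, it is binding.
At P = 232: Qd = 621 - 232 = 389 and Qs = 232 - 119 = 113.
Producer surplus without the control is ½ · (370 - 119) · 251 = 31500.5.
With the ceiling, producers sell 113 units at 232, so PS = ½ · (232 - 119) · 113 = 6384.5.
Change in producer surplus = 6384.5 - 31500.5 = -25116.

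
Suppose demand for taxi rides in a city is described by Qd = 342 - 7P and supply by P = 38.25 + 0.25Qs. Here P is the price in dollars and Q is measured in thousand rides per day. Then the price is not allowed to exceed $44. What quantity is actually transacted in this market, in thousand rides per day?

Rearranging supply gives Qs = 4P - 153. Without the control the market clears where 342 - 7P = 4P - 153, i.e. P* = 45 and Q* = 27.
Since 44 < 45, the ceiling is binding.
At P = 44: Qd = 342 - 7·44 = 34 and Qs = 4·44 - 153 = 23.
The quantity actually transacted is the short side, supply: 23.

23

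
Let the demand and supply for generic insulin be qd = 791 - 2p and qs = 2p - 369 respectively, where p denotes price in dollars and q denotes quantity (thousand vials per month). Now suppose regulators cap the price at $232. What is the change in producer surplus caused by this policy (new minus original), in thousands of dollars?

-8874

Equilibrium: 791 - 2p = 2p - 369, so 1160 = 4p and p* = 290, q* = 211.
Since 232 < 290, the ceiling is binding.
At p = 232: qd = 791 - 2·232 = 327 and qs = 2·232 - 369 = 95.
Producer surplus without the control is ½ · (290 - 184.5) · 211 = 11130.25.
With the ceiling, producers sell 95 units at 232, so PS = ½ · (232 - 184.5) · 95 = 2256.25.
Change in producer surplus = 2256.25 - 11130.25 = -8874.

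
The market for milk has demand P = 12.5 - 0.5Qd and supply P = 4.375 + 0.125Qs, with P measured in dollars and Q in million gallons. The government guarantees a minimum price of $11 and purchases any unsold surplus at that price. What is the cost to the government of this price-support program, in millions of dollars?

550

Rearranging demand gives Qd = 25 - 2P; rearranging supply gives Qs = 8P - 35. Without the control the market clears where 25 - 2P = 8P - 35, i.e. P* = 6 and Q* = 13.
The floor of 11 is above the equilibrium price 6, so it binds.
At P = 11: Qd = 25 - 2·11 = 3 and Qs = 8·11 - 35 = 53.
Surplus = Qs - Qd = 50.
Government expenditure = surplus × support price = 50 × 11 = 550.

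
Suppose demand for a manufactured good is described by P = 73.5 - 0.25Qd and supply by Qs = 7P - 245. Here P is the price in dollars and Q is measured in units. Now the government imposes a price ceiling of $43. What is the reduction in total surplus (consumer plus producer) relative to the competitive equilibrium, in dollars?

Rearranging demand gives Qd = 294 - 4P. Equilibrium: 294 - 4P = 7P - 245, so 539 = 11P and P* = 49, Q* = 98.
Since 43 < 49, the ceiling is binding.
At P = 43: Qd = 294 - 4·43 = 122 and Qs = 7·43 - 245 = 56.
Quantity traded falls to 56. At Q = 56 the demand price is (294 - 56)/4 = 59.5 and the supply price is (245 + 56)/7 = 43.
Deadweight loss = ½ · (59.5 - 43) · (98 - 56) = ½ · 16.5 · 42 = 346.5.

346.5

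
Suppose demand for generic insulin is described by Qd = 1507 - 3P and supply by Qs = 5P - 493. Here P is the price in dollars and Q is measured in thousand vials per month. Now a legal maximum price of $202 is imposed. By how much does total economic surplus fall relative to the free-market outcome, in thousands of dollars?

15360

Without the control the market clears where 1507 - 3P = 5P - 493, i.e. P* = 250 and Q* = 757.
Since 202 < 250, the ceiling is binding.
At P = 202: Qd = 1507 - 3·202 = 901 and Qs = 5·202 - 493 = 517.
Quantity traded falls to 517. At Q = 517 the demand price is (1507 - 517)/3 = 330 and the supply price is (493 + 517)/5 = 202.
Deadweight loss = ½ · (330 - 202) · (757 - 517) = ½ · 128 · 240 = 15360.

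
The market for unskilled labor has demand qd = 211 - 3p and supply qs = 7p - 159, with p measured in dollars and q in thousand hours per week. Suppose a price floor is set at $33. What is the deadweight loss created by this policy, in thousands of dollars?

In a free market, 211 - 3p = 7p - 159 gives the equilibrium p* = 37, q* = 100.
Since 33 is below p* = 37, the floor does not bind and the free-market outcome prevails.
Since the control does not bind, no trades are prevented and deadweight loss is zero.

0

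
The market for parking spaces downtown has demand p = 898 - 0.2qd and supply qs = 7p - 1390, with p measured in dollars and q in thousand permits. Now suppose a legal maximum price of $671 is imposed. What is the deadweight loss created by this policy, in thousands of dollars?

Rearranging demand gives qd = 4490 - 5p. In a free market, 4490 - 5p = 7p - 1390 gives the equilibrium p* = 490, q* = 2040.
Since 671 is above p* = 490, the ceiling does not bind and the free-market outcome prevails.
Since the control does not bind, no trades are prevented and deadweight loss is zero.

0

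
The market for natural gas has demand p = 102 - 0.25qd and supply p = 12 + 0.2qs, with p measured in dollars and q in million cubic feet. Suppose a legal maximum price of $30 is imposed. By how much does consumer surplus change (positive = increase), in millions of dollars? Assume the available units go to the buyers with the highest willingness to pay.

467.5

Rearranging demand gives qd = 408 - 4p; rearranging supply gives qs = 5p - 60. Setting quantity demanded equal to quantity supplied, 408 - 4p = 5p - 60, gives p* = 52 and q* = 200.
The ceiling of 30 is below the equilibrium price 52, so it binds.
At p = 30: qd = 408 - 4·30 = 288 and qs = 5·30 - 60 = 90.
Consumer surplus without the control is ½ · (102 - 52) · 200 = 5000.
With the ceiling, 90 units are sold at 30 (assume they go to the highest-value buyers). The demand price at q = 90 is 79.5, so CS = ½ · [(102 - 30) + (79.5 - 30)] · 90 = 5467.5.
Change in consumer surplus = 5467.5 - 5000 = 467.5.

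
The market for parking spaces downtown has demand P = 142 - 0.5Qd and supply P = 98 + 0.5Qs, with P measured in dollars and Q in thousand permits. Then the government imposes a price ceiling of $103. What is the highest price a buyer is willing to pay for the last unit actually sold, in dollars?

Rearranging demand gives Qd = 284 - 2P; rearranging supply gives Qs = 2P - 196. Without the control the market clears where 284 - 2P = 2P - 196, i.e. P* = 120 and Q* = 44.
The ceiling of 103 is below the equilibrium price 120, so it binds.
At P = 103: Qd = 284 - 2·103 = 78 and Qs = 2·103 - 196 = 10.
Only 10 units reach the market. On the demand curve, the marginal buyer's willingness to pay at Q = 10 is (284 - 10)/2 = 137.

137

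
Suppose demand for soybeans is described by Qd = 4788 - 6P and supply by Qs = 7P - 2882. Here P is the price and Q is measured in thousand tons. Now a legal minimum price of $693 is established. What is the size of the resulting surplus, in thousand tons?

Setting quantity demanded equal to quantity supplied, 4788 - 6P = 7P - 2882, gives P* = 590 and Q* = 1248.
Because the floor (693) lies above the market-clearing price, it is binding.
At P = 693: Qd = 4788 - 6·693 = 630 and Qs = 7·693 - 2882 = 1969.
Surplus = Qs - Qd = 1969 - 630 = 1339.

1339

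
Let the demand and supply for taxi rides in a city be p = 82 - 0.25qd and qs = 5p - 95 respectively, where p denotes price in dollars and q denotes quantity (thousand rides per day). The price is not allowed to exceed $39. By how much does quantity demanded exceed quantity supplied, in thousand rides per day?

Rearranging demand gives qd = 328 - 4p. Without the control the market clears where 328 - 4p = 5p - 95, i.e. p* = 47 and q* = 140.
The ceiling of 39 is below the equilibrium price 47, so it binds.
At p = 39: qd = 328 - 4·39 = 172 and qs = 5·39 - 95 = 100.
Shortage = qd - qs = 172 - 100 = 72.

72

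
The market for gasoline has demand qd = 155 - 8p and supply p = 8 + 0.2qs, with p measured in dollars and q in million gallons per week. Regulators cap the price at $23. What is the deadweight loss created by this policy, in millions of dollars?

0

Rearranging supply gives qs = 5p - 40. Setting quantity demanded equal to quantity supplied, 155 - 8p = 5p - 40, gives p* = 15 and q* = 35.
The ceiling of 23 is above the equilibrium price 15, so it is not binding; the market clears at p* = 15, q* = 35.
Since the control does not bind, no trades are prevented and deadweight loss is zero.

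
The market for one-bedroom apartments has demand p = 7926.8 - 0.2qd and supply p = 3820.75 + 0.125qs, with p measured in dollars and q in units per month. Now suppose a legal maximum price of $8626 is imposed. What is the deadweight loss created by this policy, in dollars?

Rearranging demand gives qd = 39634 - 5p; rearranging supply gives qs = 8p - 30566. Without the control the market clears where 39634 - 5p = 8p - 30566, i.e. p* = 5400 and q* = 12634.
The ceiling of 8626 is above the equilibrium price 5400, so it is not binding; the market clears at p* = 5400, q* = 12634.
Since the control does not bind, no trades are prevented and deadweight loss is zero.

0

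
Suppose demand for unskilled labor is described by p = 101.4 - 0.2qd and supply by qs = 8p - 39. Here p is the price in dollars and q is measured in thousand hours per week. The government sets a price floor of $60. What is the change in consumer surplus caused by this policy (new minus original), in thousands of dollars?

Rearranging demand gives qd = 507 - 5p. Setting quantity demanded equal to quantity supplied, 507 - 5p = 8p - 39, gives p* = 42 and q* = 297.
Because the floor (60) lies above the market-clearing price, it is binding.
At p = 60: qd = 507 - 5·60 = 207 and qs = 8·60 - 39 = 441.
Consumer surplus without the control is ½ · (101.4 - 42) · 297 = 8820.9.
With the floor, consumers buy 207 units at 60, so CS = ½ · (101.4 - 60) · 207 = 4284.9.
Change in consumer surplus = 4284.9 - 8820.9 = -4536.

-4536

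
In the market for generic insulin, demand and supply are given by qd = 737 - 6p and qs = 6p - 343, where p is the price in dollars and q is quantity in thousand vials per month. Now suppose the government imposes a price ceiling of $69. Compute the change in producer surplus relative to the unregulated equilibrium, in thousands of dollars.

-2814

Setting quantity demanded equal to quantity supplied, 737 - 6p = 6p - 343, gives p* = 90 and q* = 197.
The ceiling of 69 is below the equilibrium price 90, so it binds.
At p = 69: qd = 737 - 6·69 = 323 and qs = 6·69 - 343 = 71.
Producer surplus without the control is ½ · (90 - 343/6) · 197 = 38809/12.
With the ceiling, producers sell 71 units at 69, so PS = ½ · (69 - 343/6) · 71 = 5041/12.
Change in producer surplus = 5041/12 - 38809/12 = -2814.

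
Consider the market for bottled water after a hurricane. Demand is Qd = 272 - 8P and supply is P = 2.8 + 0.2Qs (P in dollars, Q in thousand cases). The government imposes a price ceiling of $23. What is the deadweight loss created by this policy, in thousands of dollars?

Rearranging supply gives Qs = 5P - 14. In a free market, 272 - 8P = 5P - 14 gives the equilibrium P* = 22, Q* = 96.
The ceiling of 23 is above the equilibrium price 22, so it is not binding; the market clears at P* = 22, Q* = 96.
Since the control does not bind, no trades are prevented and deadweight loss is zero.

0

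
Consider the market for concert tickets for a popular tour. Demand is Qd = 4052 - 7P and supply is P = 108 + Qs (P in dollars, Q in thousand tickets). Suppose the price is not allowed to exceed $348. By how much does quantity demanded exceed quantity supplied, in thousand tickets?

Rearranging supply gives Qs = P - 108. In a free market, 4052 - 7P = P - 108 gives the equilibrium P* = 520, Q* = 412.
The ceiling of 348 is below the equilibrium price 520, so it binds.
At P = 348: Qd = 4052 - 7·348 = 1616 and Qs = 348 - 108 = 240.
Shortage = Qd - Qs = 1616 - 240 = 1376.

1376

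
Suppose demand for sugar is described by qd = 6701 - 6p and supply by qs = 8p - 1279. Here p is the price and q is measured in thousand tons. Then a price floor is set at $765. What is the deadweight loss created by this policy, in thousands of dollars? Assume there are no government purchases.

Equilibrium: 6701 - 6p = 8p - 1279, so 7980 = 14p and p* = 570, q* = 3281.
Since 765 > 570, the floor is binding.
At p = 765: qd = 6701 - 6·765 = 2111 and qs = 8·765 - 1279 = 4841.
Quantity traded falls to 2111. At q = 2111 the demand price is (6701 - 2111)/6 = 765 and the supply price is (1279 + 2111)/8 = 423.75.
Deadweight loss = ½ · (765 - 423.75) · (3281 - 2111) = ½ · 341.25 · 1170 = 199631.25.

199631.25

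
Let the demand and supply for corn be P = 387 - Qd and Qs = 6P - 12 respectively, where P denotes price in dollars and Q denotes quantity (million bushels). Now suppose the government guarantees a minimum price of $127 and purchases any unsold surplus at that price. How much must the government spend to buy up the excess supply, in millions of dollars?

Rearranging demand gives Qd = 387 - P. Equilibrium: 387 - P = 6P - 12, so 399 = 7P and P* = 57, Q* = 330.
Because the floor (127) lies above the market-clearing price, it is binding.
At P = 127: Qd = 387 - 127 = 260 and Qs = 6·127 - 12 = 750.
Surplus = Qs - Qd = 490.
Government expenditure = surplus × support price = 490 × 127 = 62230.

62230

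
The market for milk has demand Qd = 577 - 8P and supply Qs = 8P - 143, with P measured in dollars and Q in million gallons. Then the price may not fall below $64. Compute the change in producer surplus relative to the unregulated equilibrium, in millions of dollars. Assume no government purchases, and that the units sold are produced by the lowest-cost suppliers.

-209

Setting quantity demanded equal to quantity supplied, 577 - 8P = 8P - 143, gives P* = 45 and Q* = 217.
Because the floor (64) lies above the market-clearing price, it is binding.
At P = 64: Qd = 577 - 8·64 = 65 and Qs = 8·64 - 143 = 369.
Producer surplus without the control is ½ · (45 - 17.875) · 217 = 2943.0625.
With the floor, 65 units are sold at 64. The supply price at Q = 65 is 26, so PS = ½ · [(64 - 17.875) + (64 - 26)] · 65 = 2734.0625.
Change in producer surplus = 2734.0625 - 2943.0625 = -209.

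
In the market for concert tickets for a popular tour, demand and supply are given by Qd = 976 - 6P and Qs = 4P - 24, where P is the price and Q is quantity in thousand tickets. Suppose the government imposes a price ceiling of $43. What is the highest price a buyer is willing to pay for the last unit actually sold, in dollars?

138

In a free market, 976 - 6P = 4P - 24 gives the equilibrium P* = 100, Q* = 376.
Because the ceiling (43) lies below the market-clearing price, it is binding.
At P = 43: Qd = 976 - 6·43 = 718 and Qs = 4·43 - 24 = 148.
Only 148 units reach the market. On the demand curve, the marginal buyer's willingness to pay at Q = 148 is (976 - 148)/6 = 138.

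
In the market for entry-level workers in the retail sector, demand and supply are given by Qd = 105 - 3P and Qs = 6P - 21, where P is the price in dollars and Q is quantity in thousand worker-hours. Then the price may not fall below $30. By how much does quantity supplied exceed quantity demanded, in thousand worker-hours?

144

Setting quantity demanded equal to quantity supplied, 105 - 3P = 6P - 21, gives P* = 14 and Q* = 63.
Because the floor (30) lies above the market-clearing price, it is binding.
At P = 30: Qd = 105 - 3·30 = 15 and Qs = 6·30 - 21 = 159.
Surplus = Qs - Qd = 159 - 15 = 144.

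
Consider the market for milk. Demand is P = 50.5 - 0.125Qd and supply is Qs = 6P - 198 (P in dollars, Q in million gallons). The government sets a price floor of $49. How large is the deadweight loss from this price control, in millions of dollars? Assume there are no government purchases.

336

Rearranging demand gives Qd = 404 - 8P. In a free market, 404 - 8P = 6P - 198 gives the equilibrium P* = 43, Q* = 60.
Since 49 > 43, the floor is binding.
At P = 49: Qd = 404 - 8·49 = 12 and Qs = 6·49 - 198 = 96.
Quantity traded falls to 12. At Q = 12 the demand price is (404 - 12)/8 = 49 and the supply price is (198 + 12)/6 = 35.
Deadweight loss = ½ · (49 - 35) · (60 - 12) = ½ · 14 · 48 = 336.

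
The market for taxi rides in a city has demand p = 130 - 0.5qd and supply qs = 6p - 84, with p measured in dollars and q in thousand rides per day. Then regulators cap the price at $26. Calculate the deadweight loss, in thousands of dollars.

3468

Rearranging demand gives qd = 260 - 2p. In a free market, 260 - 2p = 6p - 84 gives the equilibrium p* = 43, q* = 174.
The ceiling of 26 is below the equilibrium price 43, so it binds.
At p = 26: qd = 260 - 2·26 = 208 and qs = 6·26 - 84 = 72.
Quantity traded falls to 72. At q = 72 the demand price is (260 - 72)/2 = 94 and the supply price is (84 + 72)/6 = 26.
Deadweight loss = ½ · (94 - 26) · (174 - 72) = ½ · 68 · 102 = 3468.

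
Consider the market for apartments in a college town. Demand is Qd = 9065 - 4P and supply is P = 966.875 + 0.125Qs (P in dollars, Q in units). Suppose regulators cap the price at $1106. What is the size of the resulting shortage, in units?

Rearranging supply gives Qs = 8P - 7735. In a free market, 9065 - 4P = 8P - 7735 gives the equilibrium P* = 1400, Q* = 3465.
Because the ceiling (1106) lies below the market-clearing price, it is binding.
At P = 1106: Qd = 9065 - 4·1106 = 4641 and Qs = 8·1106 - 7735 = 1113.
Shortage = Qd - Qs = 4641 - 1113 = 3528.

3528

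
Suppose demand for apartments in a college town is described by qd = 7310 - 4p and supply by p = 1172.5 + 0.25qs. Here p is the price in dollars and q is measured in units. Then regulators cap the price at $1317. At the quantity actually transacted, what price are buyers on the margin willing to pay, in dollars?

Rearranging supply gives qs = 4p - 4690. Equilibrium: 7310 - 4p = 4p - 4690, so 12000 = 8p and p* = 1500, q* = 1310.
Because the ceiling (1317) lies below the market-clearing price, it is binding.
At p = 1317: qd = 7310 - 4·1317 = 2042 and qs = 4·1317 - 4690 = 578.
Only 578 units reach the market. On the demand curve, the marginal buyer's willingness to pay at q = 578 is (7310 - 578)/4 = 1683.

1683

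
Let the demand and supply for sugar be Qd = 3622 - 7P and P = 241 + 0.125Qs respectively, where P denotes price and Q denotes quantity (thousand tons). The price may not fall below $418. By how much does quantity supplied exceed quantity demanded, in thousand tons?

720

Rearranging supply gives Qs = 8P - 1928. Without the control the market clears where 3622 - 7P = 8P - 1928, i.e. P* = 370 and Q* = 1032.
The floor of 418 is above the equilibrium price 370, so it binds.
At P = 418: Qd = 3622 - 7·418 = 696 and Qs = 8·418 - 1928 = 1416.
Surplus = Qs - Qd = 1416 - 696 = 720.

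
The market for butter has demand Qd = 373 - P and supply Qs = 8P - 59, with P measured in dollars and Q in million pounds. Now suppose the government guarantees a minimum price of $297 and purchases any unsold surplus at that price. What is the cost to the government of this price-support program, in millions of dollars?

665577

Setting quantity demanded equal to quantity supplied, 373 - P = 8P - 59, gives P* = 48 and Q* = 325.
The floor of 297 is above the equilibrium price 48, so it binds.
At P = 297: Qd = 373 - 297 = 76 and Qs = 8·297 - 59 = 2317.
Surplus = Qs - Qd = 2241.
Government expenditure = surplus × support price = 2241 × 297 = 665577.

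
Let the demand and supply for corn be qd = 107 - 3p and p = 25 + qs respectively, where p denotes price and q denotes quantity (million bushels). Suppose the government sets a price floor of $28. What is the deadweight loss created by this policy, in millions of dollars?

0

Rearranging supply gives qs = p - 25. In a free market, 107 - 3p = p - 25 gives the equilibrium p* = 33, q* = 8.
Since 28 is below p* = 33, the floor does not bind and the free-market outcome prevails.
Since the control does not bind, no trades are prevented and deadweight loss is zero.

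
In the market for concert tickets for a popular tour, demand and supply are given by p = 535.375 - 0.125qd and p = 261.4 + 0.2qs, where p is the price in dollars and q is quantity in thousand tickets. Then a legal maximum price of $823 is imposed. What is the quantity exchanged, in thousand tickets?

Rearranging demand gives qd = 4283 - 8p; rearranging supply gives qs = 5p - 1307. In a free market, 4283 - 8p = 5p - 1307 gives the equilibrium p* = 430, q* = 843.
Since 823 is above p* = 430, the ceiling does not bind and the free-market outcome prevails.

843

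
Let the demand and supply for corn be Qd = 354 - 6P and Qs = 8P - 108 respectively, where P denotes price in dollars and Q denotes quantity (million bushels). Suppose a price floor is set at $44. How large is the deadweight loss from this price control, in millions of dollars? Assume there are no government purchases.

635.25

Equilibrium: 354 - 6P = 8P - 108, so 462 = 14P and P* = 33, Q* = 156.
The floor of 44 is above the equilibrium price 33, so it binds.
At P = 44: Qd = 354 - 6·44 = 90 and Qs = 8·44 - 108 = 244.
Quantity traded falls to 90. At Q = 90 the demand price is (354 - 90)/6 = 44 and the supply price is (108 + 90)/8 = 24.75.
Deadweight loss = ½ · (44 - 24.75) · (156 - 90) = ½ · 19.25 · 66 = 635.25.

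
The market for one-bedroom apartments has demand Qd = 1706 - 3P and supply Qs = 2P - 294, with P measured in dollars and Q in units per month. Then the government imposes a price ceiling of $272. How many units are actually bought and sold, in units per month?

Setting quantity demanded equal to quantity supplied, 1706 - 3P = 2P - 294, gives P* = 400 and Q* = 506.
Since 272 < 400, the ceiling is binding.
At P = 272: Qd = 1706 - 3·272 = 890 and Qs = 2·272 - 294 = 250.
The quantity actually transacted is the short side, supply: 250.

250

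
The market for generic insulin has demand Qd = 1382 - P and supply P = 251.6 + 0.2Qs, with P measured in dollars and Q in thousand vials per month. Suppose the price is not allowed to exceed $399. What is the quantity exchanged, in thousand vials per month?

Rearranging supply gives Qs = 5P - 1258. Setting quantity demanded equal to quantity supplied, 1382 - P = 5P - 1258, gives P* = 440 and Q* = 942.
Because the ceiling (399) lies below the market-clearing price, it is binding.
At P = 399: Qd = 1382 - 399 = 983 and Qs = 5·399 - 1258 = 737.
The quantity actually transacted is the short side, supply: 737.

737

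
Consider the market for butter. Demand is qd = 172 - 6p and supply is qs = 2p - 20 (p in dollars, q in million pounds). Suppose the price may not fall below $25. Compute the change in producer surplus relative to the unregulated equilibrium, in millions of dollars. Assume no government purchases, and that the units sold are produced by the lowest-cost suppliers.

Setting quantity demanded equal to quantity supplied, 172 - 6p = 2p - 20, gives p* = 24 and q* = 28.
Since 25 > 24, the floor is binding.
At p = 25: qd = 172 - 6·25 = 22 and qs = 2·25 - 20 = 30.
Producer surplus without the control is ½ · (24 - 10) · 28 = 196.
With the floor, 22 units are sold at 25. The supply price at q = 22 is 21, so PS = ½ · [(25 - 10) + (25 - 21)] · 22 = 209.
Change in producer surplus = 209 - 196 = 13.

13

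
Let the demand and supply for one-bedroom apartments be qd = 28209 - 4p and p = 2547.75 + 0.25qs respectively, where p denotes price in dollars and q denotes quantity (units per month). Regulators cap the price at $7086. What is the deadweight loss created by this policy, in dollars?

Rearranging supply gives qs = 4p - 10191. Setting quantity demanded equal to quantity supplied, 28209 - 4p = 4p - 10191, gives p* = 4800 and q* = 9009.
The ceiling of 7086 is above the equilibrium price 4800, so it is not binding; the market clears at p* = 4800, q* = 9009.
Since the control does not bind, no trades are prevented and deadweight loss is zero.

0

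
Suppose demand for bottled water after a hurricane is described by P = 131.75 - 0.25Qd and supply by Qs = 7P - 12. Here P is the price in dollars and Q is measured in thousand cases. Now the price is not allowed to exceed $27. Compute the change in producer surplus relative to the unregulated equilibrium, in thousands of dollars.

Rearranging demand gives Qd = 527 - 4P. Setting quantity demanded equal to quantity supplied, 527 - 4P = 7P - 12, gives P* = 49 and Q* = 331.
The ceiling of 27 is below the equilibrium price 49, so it binds.
At P = 27: Qd = 527 - 4·27 = 419 and Qs = 7·27 - 12 = 177.
Producer surplus without the control is ½ · (49 - 12/7) · 331 = 109561/14.
With the ceiling, producers sell 177 units at 27, so PS = ½ · (27 - 12/7) · 177 = 31329/14.
Change in producer surplus = 31329/14 - 109561/14 = -5588.

-5588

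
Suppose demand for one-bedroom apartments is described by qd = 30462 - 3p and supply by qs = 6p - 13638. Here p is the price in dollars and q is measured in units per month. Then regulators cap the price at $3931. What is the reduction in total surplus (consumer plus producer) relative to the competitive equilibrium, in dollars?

8450649

Without the control the market clears where 30462 - 3p = 6p - 13638, i.e. p* = 4900 and q* = 15762.
The ceiling of 3931 is below the equilibrium price 4900, so it binds.
At p = 3931: qd = 30462 - 3·3931 = 18669 and qs = 6·3931 - 13638 = 9948.
Quantity traded falls to 9948. At q = 9948 the demand price is (30462 - 9948)/3 = 6838 and the supply price is (13638 + 9948)/6 = 3931.
Deadweight loss = ½ · (6838 - 3931) · (15762 - 9948) = ½ · 2907 · 5814 = 8450649.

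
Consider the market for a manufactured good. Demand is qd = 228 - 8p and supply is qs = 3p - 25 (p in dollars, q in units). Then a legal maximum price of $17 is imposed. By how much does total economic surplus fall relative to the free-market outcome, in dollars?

In a free market, 228 - 8p = 3p - 25 gives the equilibrium p* = 23, q* = 44.
Since 17 < 23, the ceiling is binding.
At p = 17: qd = 228 - 8·17 = 92 and qs = 3·17 - 25 = 26.
Quantity traded falls to 26. At q = 26 the demand price is (228 - 26)/8 = 25.25 and the supply price is (25 + 26)/3 = 17.
Deadweight loss = ½ · (25.25 - 17) · (44 - 26) = ½ · 8.25 · 18 = 74.25.

74.25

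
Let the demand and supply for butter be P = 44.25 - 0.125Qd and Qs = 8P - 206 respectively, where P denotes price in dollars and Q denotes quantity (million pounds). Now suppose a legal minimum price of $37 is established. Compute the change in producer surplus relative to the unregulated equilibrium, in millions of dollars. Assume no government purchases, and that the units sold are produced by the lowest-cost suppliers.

Rearranging demand gives Qd = 354 - 8P. In a free market, 354 - 8P = 8P - 206 gives the equilibrium P* = 35, Q* = 74.
The floor of 37 is above the equilibrium price 35, so it binds.
At P = 37: Qd = 354 - 8·37 = 58 and Qs = 8·37 - 206 = 90.
Producer surplus without the control is ½ · (35 - 25.75) · 74 = 342.25.
With the floor, 58 units are sold at 37. The supply price at Q = 58 is 33, so PS = ½ · [(37 - 25.75) + (37 - 33)] · 58 = 442.25.
Change in producer surplus = 442.25 - 342.25 = 100.

100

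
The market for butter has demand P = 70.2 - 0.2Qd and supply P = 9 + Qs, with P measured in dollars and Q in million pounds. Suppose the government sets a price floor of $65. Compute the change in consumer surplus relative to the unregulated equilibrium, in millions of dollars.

-192.5

Rearranging demand gives Qd = 351 - 5P; rearranging supply gives Qs = P - 9. Equilibrium: 351 - 5P = P - 9, so 360 = 6P and P* = 60, Q* = 51.
The floor of 65 is above the equilibrium price 60, so it binds.
At P = 65: Qd = 351 - 5·65 = 26 and Qs = 65 - 9 = 56.
Consumer surplus without the control is ½ · (70.2 - 60) · 51 = 260.1.
With the floor, consumers buy 26 units at 65, so CS = ½ · (70.2 - 65) · 26 = 67.6.
Change in consumer surplus = 67.6 - 260.1 = -192.5.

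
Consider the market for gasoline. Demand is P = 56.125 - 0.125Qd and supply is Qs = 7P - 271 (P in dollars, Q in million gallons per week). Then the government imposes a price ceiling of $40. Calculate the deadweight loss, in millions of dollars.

420

Rearranging demand gives Qd = 449 - 8P. Equilibrium: 449 - 8P = 7P - 271, so 720 = 15P and P* = 48, Q* = 65.
Since 40 < 48, the ceiling is binding.
At P = 40: Qd = 449 - 8·40 = 129 and Qs = 7·40 - 271 = 9.
Quantity traded falls to 9. At Q = 9 the demand price is (449 - 9)/8 = 55 and the supply price is (271 + 9)/7 = 40.
Deadweight loss = ½ · (55 - 40) · (65 - 9) = ½ · 15 · 56 = 420.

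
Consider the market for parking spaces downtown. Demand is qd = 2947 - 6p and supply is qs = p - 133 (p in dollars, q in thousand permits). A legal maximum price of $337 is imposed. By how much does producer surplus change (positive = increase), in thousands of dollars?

Without the control the market clears where 2947 - 6p = p - 133, i.e. p* = 440 and q* = 307.
Because the ceiling (337) lies below the market-clearing price, it is binding.
At p = 337: qd = 2947 - 6·337 = 925 and qs = 337 - 133 = 204.
Producer surplus without the control is ½ · (440 - 133) · 307 = 47124.5.
With the ceiling, producers sell 204 units at 337, so PS = ½ · (337 - 133) · 204 = 20808.
Change in producer surplus = 20808 - 47124.5 = -26316.5.

-26316.5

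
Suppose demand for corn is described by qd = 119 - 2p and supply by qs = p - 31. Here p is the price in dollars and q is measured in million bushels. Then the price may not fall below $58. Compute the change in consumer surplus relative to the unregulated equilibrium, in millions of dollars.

-88

In a free market, 119 - 2p = p - 31 gives the equilibrium p* = 50, q* = 19.
The floor of 58 is above the equilibrium price 50, so it binds.
At p = 58: qd = 119 - 2·58 = 3 and qs = 58 - 31 = 27.
Consumer surplus without the control is ½ · (59.5 - 50) · 19 = 90.25.
With the floor, consumers buy 3 units at 58, so CS = ½ · (59.5 - 58) · 3 = 2.25.
Change in consumer surplus = 2.25 - 90.25 = -88.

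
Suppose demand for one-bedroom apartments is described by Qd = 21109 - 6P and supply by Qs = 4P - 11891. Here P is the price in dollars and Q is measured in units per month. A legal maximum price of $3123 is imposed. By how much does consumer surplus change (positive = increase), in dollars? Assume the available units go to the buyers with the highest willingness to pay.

64605

Equilibrium: 21109 - 6P = 4P - 11891, so 33000 = 10P and P* = 3300, Q* = 1309.
Because the ceiling (3123) lies below the market-clearing price, it is binding.
At P = 3123: Qd = 21109 - 6·3123 = 2371 and Qs = 4·3123 - 11891 = 601.
Consumer surplus without the control is ½ · (21109/6 - 3300) · 1309 = 1713481/12.
With the ceiling, 601 units are sold at 3123 (assume they go to the highest-value buyers). The demand price at Q = 601 is 3418, so CS = ½ · [(21109/6 - 3123) + (3418 - 3123)] · 601 = 2488741/12.
Change in consumer surplus = 2488741/12 - 1713481/12 = 64605.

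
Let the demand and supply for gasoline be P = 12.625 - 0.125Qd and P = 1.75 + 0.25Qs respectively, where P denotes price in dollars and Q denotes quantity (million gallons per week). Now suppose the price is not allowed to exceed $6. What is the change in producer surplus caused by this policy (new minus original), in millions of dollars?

Rearranging demand gives Qd = 101 - 8P; rearranging supply gives Qs = 4P - 7. In a free market, 101 - 8P = 4P - 7 gives the equilibrium P* = 9, Q* = 29.
The ceiling of 6 is below the equilibrium price 9, so it binds.
At P = 6: Qd = 101 - 8·6 = 53 and Qs = 4·6 - 7 = 17.
Producer surplus without the control is ½ · (9 - 1.75) · 29 = 105.125.
With the ceiling, producers sell 17 units at 6, so PS = ½ · (6 - 1.75) · 17 = 36.125.
Change in producer surplus = 36.125 - 105.125 = -69.

-69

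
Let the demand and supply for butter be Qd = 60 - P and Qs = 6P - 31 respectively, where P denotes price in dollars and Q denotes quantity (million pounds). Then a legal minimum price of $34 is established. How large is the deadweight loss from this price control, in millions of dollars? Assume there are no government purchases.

In a free market, 60 - P = 6P - 31 gives the equilibrium P* = 13, Q* = 47.
Because the floor (34) lies above the market-clearing price, it is binding.
At P = 34: Qd = 60 - 34 = 26 and Qs = 6·34 - 31 = 173.
Quantity traded falls to 26. At Q = 26 the demand price is 60 - 26 = 34 and the supply price is (31 + 26)/6 = 9.5.
Deadweight loss = ½ · (34 - 9.5) · (47 - 26) = ½ · 24.5 · 21 = 257.25.

257.25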